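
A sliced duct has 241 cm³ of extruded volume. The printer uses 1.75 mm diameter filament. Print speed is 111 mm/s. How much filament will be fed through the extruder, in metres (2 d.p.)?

100.20 m

Filament cross-section = π × (1.75/2)² = 2.4053 mm².
Length = 241 cm³ / 2.4053 mm² = 241000 / 2.4053 = 100195.4 mm = 100.20 m.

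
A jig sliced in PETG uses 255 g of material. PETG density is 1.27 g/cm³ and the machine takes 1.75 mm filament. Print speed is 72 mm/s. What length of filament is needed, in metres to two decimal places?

Extruded volume: 255/1.27 = 200.7874 cm³ (200787.4 mm³).
A = π r² = π × 0.875² = 2.4053 mm².
Length = 200787.4 / 2.4053 = 83477.07 mm = 83.48 m.

83.48 m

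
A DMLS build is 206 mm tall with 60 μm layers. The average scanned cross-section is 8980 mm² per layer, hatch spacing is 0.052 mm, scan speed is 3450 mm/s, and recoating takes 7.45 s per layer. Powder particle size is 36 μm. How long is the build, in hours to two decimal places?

Layers = ⌈206/0.06⌉ = 3434.
Hatch length per layer = 8980 / 0.052, so 172692.3 mm.
Laser time per layer = 172692.3 / 3450 = 50.0557 s.
Per-layer time = 50.0557 + 7.45 = 57.5057 s.
3434 layers × 57.5057 s/layer = 197474.5738 s, i.e. 54.85 hours.

54.85 hours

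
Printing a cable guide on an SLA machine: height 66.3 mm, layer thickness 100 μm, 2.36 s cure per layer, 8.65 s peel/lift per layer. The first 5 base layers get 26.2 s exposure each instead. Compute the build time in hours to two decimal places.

Layers = ⌈66.3/0.1⌉ = 663.
Burn-in layers = 5 × (26.2 + 8.65), so 174.25 s.
Remaining layers = 658 × (2.36 + 8.65) = 7244.58 s.
Sum: 174.25 + 7244.58 = 7418.83 s → 2.06 hours.

2.06 hours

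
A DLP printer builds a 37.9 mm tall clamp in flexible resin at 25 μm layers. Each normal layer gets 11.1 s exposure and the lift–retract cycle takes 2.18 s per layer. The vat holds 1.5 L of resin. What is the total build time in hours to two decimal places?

5.59 hours

Layer count = ceil(37.9 / 0.025) = 1516.
Cycle time: 11.1 + 2.18 → 13.28 s.
Total = 1516 × 13.28 = 20132.48 s = 5.59 hours.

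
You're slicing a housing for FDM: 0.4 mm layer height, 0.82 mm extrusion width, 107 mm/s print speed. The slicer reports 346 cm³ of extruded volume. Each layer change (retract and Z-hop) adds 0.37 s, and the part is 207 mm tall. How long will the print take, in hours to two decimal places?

2.79 hours

Line area = 0.4 × 0.82 = 0.328 mm².
Total extruded path = 346000/0.328 = 1054878 mm.
Print-move time = 1054878 / 107, so 9858.7 s.
Layer count = ceil(207 / 0.4) = 518.
Layer-change overhead = 518 × 0.37 = 191.66 s.
Altogether 9858.7 + 191.66 = 10050.36 s, i.e. 2.79 hours.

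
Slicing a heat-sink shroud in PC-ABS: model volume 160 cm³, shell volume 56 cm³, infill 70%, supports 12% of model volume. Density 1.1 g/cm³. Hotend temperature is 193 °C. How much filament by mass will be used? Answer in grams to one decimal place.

Volume inside the shell: 160 − 56 → 104 cm³.
Deposited infill = 0.70 × 104 = 72.8 cm³.
Support: 0.12 × 160 → 19.2 cm³.
Total extruded = 56 + 72.8 + 19.2, so 148 cm³.
Mass = 148 × 1.1 = 162.8 g.

162.8 g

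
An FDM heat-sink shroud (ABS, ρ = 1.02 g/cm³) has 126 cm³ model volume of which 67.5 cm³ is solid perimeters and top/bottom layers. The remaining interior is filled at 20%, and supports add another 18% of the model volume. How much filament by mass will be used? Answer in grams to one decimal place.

Infill region = 126 − 67.5 = 58.5 cm³.
Infill deposited: 0.20 × 58.5 → 11.7 cm³.
Support: 0.18 × 126 → 22.68 cm³.
Total extruded = 67.5 + 11.7 + 22.68 = 101.88 cm³.
Mass: 101.88 × 1.02 → 103.9176 g.

103.9 g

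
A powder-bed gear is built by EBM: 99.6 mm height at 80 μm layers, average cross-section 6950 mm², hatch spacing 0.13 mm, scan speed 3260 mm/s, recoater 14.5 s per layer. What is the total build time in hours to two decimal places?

Layers = ⌈99.6/0.08⌉ = 1245.
Per-layer scan distance: 6950 / 0.13 → 53461.5 mm.
Per-layer scan time: 53461.5 / 3260 → 16.3992 s.
Layer cycle = 16.3992 + 14.5, so 30.8992 s.
Build time = 1245 × 30.8992 = 38469.504 s = 10.69 hours.

10.69 hours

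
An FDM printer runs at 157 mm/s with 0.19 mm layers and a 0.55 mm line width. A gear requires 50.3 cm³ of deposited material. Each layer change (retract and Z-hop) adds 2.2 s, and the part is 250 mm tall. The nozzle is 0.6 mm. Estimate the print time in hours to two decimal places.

Extrusion cross-section = 0.19 × 0.55, so 0.1045 mm².
Toolpath length = 50.3 cm³ / 0.1045 mm² = 50300 / 0.1045 = 481339.7 mm.
Extrusion time = 481339.7 / 157, so 3065.9 s.
Layer count = ceil(250 / 0.19) = 1316.
Layer-change overhead: 1316 × 2.2 → 2895.2 s.
Altogether 3065.9 + 2895.2 = 5961.1 s, i.e. 1.66 hours.

1.66 hours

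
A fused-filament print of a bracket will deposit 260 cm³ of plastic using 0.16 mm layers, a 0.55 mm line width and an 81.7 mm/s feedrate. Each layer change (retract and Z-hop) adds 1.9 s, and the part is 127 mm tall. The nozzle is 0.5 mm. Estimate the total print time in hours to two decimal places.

10.46 hours

Bead cross-section = 0.16 × 0.55, so 0.088 mm².
Path length: 260000 mm³ / 0.088 mm² → 2954545.5 mm.
Extrusion time = 2954545.5 / 81.7 = 36163.3 s.
Layers = ⌈127/0.16⌉ = 794.
Non-print overhead: 794 × 1.9 → 1508.6 s.
Total = 36163.3 + 1508.6 = 37671.9 s = 10.46 hours.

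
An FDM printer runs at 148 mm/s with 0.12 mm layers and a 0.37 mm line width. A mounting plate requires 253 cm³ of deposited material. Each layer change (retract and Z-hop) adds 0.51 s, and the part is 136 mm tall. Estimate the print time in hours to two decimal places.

10.86 hours

Bead cross-section = 0.12 × 0.37 = 0.0444 mm².
Path length: 253000 mm³ / 0.0444 mm² → 5698198.2 mm.
Print-move time = 5698198.2 / 148 = 38501.3 s.
Layers = ⌈136/0.12⌉ = 1134.
Non-print overhead: 1134 × 0.51 → 578.34 s.
Total = 38501.3 + 578.34 = 39079.64 s = 10.86 hours.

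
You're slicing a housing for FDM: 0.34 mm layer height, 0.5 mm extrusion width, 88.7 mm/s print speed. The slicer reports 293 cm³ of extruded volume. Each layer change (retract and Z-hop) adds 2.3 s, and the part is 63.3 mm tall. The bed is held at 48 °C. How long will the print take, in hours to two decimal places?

5.52 hours

Extrusion cross-section = 0.34 × 0.5, so 0.17 mm².
Path length: 293000 mm³ / 0.17 mm² → 1723529.4 mm.
Print-move time = 1723529.4 / 88.7 = 19431 s.
Number of layers: 63.3 / 0.34 → 187 (rounded up).
Non-print overhead = 187 × 2.3 = 430.1 s.
Altogether 19431 + 430.1 = 19861.1 s, i.e. 5.52 hours.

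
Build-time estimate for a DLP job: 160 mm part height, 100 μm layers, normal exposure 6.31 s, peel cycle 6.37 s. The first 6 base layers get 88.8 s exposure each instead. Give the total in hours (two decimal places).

5.77 hours

Layer count = ceil(160 / 0.1) = 1600.
Bottom layers = 6 × (88.8 + 6.37), so 571.02 s.
Remaining layers = 1594 × (6.31 + 6.37) = 20211.92 s.
Total = 571.02 + 20211.92 = 20782.94 s = 5.77 hours.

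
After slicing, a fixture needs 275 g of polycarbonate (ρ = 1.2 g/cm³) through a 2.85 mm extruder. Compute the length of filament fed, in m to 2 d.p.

Extruded volume: 275/1.2 = 229.1667 cm³ (229166.7 mm³).
Cross-section of 2.85 mm filament: π·(2.85/2)² = 6.3794 mm².
Length = 229166.7 / 6.3794 = 35922.92 mm = 35.92 m.

35.92 m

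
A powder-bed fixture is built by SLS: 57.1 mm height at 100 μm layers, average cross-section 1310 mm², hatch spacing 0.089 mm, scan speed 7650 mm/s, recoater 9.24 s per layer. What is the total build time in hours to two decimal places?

Layer count = ceil(57.1 / 0.1) = 571.
Hatch length per layer = 1310 / 0.089, so 14719.1 mm.
Laser time per layer = 14719.1 / 7650, so 1.9241 s.
Time per layer = 1.9241 + 9.24, so 11.1641 s.
Build time = 571 × 11.1641 = 6374.7011 s = 1.77 hours.

1.77 hours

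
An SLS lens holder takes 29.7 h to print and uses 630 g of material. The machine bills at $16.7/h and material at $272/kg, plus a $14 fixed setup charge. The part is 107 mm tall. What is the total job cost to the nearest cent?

$681.35

Machine-time cost = 16.7 × 29.7, so $495.99.
Material cost: 272 × 630/1000 → $171.36.
Total = 495.99 + 171.36 + 14 = $681.35.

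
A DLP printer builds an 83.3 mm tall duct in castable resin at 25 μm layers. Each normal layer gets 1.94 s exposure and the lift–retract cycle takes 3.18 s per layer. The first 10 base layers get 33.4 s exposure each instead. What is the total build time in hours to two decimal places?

Layer count = ceil(83.3 / 0.025) = 3332.
Bottom layers: 10 × (33.4 + 3.18) → 365.8 s.
Remaining layers = 3322 × (1.94 + 3.18), so 17008.64 s.
Sum: 365.8 + 17008.64 = 17374.44 s → 4.83 hours.

4.83 hours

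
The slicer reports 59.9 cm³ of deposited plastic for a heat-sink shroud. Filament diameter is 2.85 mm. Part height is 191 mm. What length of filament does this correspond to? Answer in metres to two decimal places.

A = π r² = π × 1.425² = 6.3794 mm².
L = 59900 mm³ / 6.3794 mm² = 9389.6 mm, i.e. 9.39 m.

9.39 m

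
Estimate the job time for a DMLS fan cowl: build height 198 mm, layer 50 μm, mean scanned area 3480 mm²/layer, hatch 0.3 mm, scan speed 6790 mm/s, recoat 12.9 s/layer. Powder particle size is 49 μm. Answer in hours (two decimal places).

16.07 hours

Number of layers: 198 / 0.05 → 3960 (rounded up).
Per-layer scan distance = 3480 / 0.3 = 11600 mm.
Scan time per layer: 11600 / 6790 → 1.7084 s.
Per-layer time = 1.7084 + 12.9 = 14.6084 s.
3960 layers × 14.6084 s/layer = 57849.264 s, i.e. 16.07 hours.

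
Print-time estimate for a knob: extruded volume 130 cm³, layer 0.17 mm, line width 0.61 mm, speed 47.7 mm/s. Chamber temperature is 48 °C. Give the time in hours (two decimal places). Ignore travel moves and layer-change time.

Line area: 0.17 × 0.61 → 0.1037 mm².
Path length: 130000 mm³ / 0.1037 mm² → 1253616.2 mm.
Extrusion time = 1253616.2 / 47.7 = 26281.3 s.
In the requested units: 26281.3 s = 7.30 hours.

7.30 hours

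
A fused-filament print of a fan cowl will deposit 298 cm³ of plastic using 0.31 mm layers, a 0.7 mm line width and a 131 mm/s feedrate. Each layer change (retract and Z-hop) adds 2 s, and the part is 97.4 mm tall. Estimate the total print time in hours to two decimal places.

Extrusion cross-section = 0.31 × 0.7, so 0.217 mm².
Toolpath length = 298 cm³ / 0.217 mm² = 298000 / 0.217 = 1373271.9 mm.
Extrusion time = 1373271.9 / 131 = 10483 s.
Layer count = ceil(97.4 / 0.31) = 315.
Z-hop total = 315 × 2, so 630 s.
Altogether 10483 + 630 = 11113 s, i.e. 3.09 hours.

3.09 hours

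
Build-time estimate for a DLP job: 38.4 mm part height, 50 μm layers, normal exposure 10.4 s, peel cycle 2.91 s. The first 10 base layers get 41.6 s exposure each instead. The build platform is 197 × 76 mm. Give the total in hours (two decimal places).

2.93 hours

Number of layers: 38.4 / 0.05 → 768 (rounded up).
Bottom layers: 10 × (41.6 + 2.91) → 445.1 s.
Regular layers: 758 × (10.4 + 2.91) → 10088.98 s.
Sum: 445.1 + 10088.98 = 10534.08 s → 2.93 hours.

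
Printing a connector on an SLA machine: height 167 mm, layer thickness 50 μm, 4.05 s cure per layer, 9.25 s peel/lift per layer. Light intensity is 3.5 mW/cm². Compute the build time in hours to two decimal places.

Number of layers: 167 / 0.05 → 3340 (rounded up).
Cycle time: 4.05 + 9.25 → 13.3 s.
Total = 3340 × 13.3 = 44422 s = 12.34 hours.

12.34 hours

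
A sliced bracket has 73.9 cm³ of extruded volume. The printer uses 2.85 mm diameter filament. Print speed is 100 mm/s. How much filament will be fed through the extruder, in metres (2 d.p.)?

11.58 m

A = π r² = π × 1.425² = 6.3794 mm².
Length = 73.9 cm³ / 6.3794 mm² = 73900 / 6.3794 = 11584.16 mm = 11.58 m.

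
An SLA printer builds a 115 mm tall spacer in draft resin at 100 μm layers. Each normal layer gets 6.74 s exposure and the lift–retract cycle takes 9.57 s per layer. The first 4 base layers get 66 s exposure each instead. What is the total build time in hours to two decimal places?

Layers = ⌈115/0.1⌉ = 1150.
Base layers: 4 × (66 + 9.57) → 302.28 s.
Regular layers = 1146 × (6.74 + 9.57) = 18691.26 s.
Total = 302.28 + 18691.26 = 18993.54 s = 5.28 hours.

5.28 hours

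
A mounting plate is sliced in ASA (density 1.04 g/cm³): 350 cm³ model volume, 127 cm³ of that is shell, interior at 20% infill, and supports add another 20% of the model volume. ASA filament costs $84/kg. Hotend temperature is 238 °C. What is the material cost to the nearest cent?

Infill region = 350 − 127 = 223 cm³.
Deposited infill = 0.20 × 223 = 44.6 cm³.
Support = 0.20 × 350 = 70 cm³.
Total extruded = 127 + 44.6 + 70, so 241.6 cm³.
Mass = 241.6 × 1.04, so 251.264 g.
At $84/kg: 251.264/1000 × 84 = $21.11.

$21.11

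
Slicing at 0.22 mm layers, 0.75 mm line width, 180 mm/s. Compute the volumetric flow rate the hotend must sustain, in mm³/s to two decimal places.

Bead cross-section: 0.22 × 0.75 → 0.165 mm².
Q = v·A = 180 × 0.165 = 29.70 mm³/s.

29.70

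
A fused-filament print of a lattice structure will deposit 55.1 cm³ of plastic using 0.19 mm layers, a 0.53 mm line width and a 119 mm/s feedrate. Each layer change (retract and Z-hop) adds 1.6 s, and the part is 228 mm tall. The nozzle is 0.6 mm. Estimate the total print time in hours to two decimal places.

1.81 hours

Line area = 0.19 × 0.53 = 0.1007 mm².
Toolpath length = 55.1 cm³ / 0.1007 mm² = 55100 / 0.1007 = 547169.8 mm.
Extrusion time = 547169.8 / 119 = 4598.1 s.
Layers = ⌈228/0.19⌉ = 1200.
Non-print overhead = 1200 × 1.6, so 1920 s.
Altogether 4598.1 + 1920 = 6518.1 s, i.e. 1.81 hours.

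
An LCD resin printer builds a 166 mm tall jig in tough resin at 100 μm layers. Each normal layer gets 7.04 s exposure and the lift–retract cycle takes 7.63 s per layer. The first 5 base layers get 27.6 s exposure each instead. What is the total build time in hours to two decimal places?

Number of layers: 166 / 0.1 → 1660 (rounded up).
Base layers: 5 × (27.6 + 7.63) → 176.15 s.
Normal layers = 1655 × (7.04 + 7.63) = 24278.85 s.
Total = 176.15 + 24278.85 = 24455 s = 6.79 hours.

6.79 hours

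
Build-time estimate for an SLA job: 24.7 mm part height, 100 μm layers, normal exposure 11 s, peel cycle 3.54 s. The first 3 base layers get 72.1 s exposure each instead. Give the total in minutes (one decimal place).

Layers = ⌈24.7/0.1⌉ = 247.
Base layers = 3 × (72.1 + 3.54) = 226.92 s.
Regular layers = 244 × (11 + 3.54), so 3547.76 s.
Total = 226.92 + 3547.76 = 3774.68 s = 62.9 minutes.

62.9 minutes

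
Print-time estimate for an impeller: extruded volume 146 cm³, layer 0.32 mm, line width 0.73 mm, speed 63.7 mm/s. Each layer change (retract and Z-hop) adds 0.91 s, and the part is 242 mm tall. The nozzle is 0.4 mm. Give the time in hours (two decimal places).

2.92 hours

Line area = 0.32 × 0.73 = 0.2336 mm².
Toolpath length = 146 cm³ / 0.2336 mm² = 146000 / 0.2336 = 625000 mm.
Print-move time: 625000 / 63.7 → 9811.6 s.
Number of layers: 242 / 0.32 → 757 (rounded up).
Z-hop total: 757 × 0.91 → 688.87 s.
Total = 9811.6 + 688.87 = 10500.47 s = 2.92 hours.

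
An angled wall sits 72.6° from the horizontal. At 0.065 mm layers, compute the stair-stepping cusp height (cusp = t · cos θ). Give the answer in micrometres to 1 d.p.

cos(72.6°) = 0.2990, so cusp = 0.065 × 0.2990 = 0.019435 mm → 19.4 μm.

19.4 μm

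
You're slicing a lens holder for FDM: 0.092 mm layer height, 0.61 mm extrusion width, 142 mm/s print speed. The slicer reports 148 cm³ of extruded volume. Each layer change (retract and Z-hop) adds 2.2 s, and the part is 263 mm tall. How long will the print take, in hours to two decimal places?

6.91 hours

Line area = 0.092 × 0.61, so 0.05612 mm².
Total extruded path = 148000/0.05612 = 2637206 mm.
Print-move time = 2637206 / 142 = 18571.9 s.
Number of layers: 263 / 0.092 → 2859 (rounded up).
Layer-change overhead: 2859 × 2.2 → 6289.8 s.
Total = 18571.9 + 6289.8 = 24861.7 s = 6.91 hours.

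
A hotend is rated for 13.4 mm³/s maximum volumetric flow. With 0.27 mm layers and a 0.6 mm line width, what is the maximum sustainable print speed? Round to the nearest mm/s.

A = 0.27 × 0.6, so 0.162 mm².
v_max = Q/A = 13.4/0.162 = 82.72 mm/s → 83 mm/s.

83 mm/s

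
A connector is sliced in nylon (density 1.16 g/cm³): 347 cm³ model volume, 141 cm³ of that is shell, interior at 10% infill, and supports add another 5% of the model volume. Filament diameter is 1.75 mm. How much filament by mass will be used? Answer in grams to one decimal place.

Infill region: 347 − 141 → 206 cm³.
Infill deposited: 0.10 × 206 → 20.6 cm³.
Support = 0.05 × 347, so 17.35 cm³.
Total printed volume: 141 + 20.6 + 17.35 → 178.95 cm³.
Mass: 178.95 × 1.16 → 207.582 g.

207.6 g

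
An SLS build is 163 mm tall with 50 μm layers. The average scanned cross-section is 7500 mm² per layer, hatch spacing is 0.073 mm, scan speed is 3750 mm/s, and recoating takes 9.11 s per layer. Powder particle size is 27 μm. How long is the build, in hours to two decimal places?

33.06 hours

Number of layers: 163 / 0.05 → 3260 (rounded up).
Per-layer scan distance = 7500 / 0.073 = 102739.7 mm.
Scan time per layer = 102739.7 / 3750, so 27.3973 s.
Layer cycle = 27.3973 + 9.11 = 36.5073 s.
3260 layers × 36.5073 s/layer = 119013.798 s, i.e. 33.06 hours.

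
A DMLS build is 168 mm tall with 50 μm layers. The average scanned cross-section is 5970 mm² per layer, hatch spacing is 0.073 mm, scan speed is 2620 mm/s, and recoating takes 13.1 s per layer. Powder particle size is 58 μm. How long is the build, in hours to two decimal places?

Number of layers: 168 / 0.05 → 3360 (rounded up).
Hatch length per layer = 5970 / 0.073 = 81780.8 mm.
Per-layer scan time = 81780.8 / 2620, so 31.214 s.
Time per layer = 31.214 + 13.1, so 44.314 s.
3360 layers × 44.314 s/layer = 148895.04 s, i.e. 41.36 hours.

41.36 hours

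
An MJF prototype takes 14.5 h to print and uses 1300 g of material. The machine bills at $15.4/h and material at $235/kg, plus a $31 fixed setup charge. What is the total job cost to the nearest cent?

$559.80

Machine cost = 15.4 × 14.5, so $223.30.
Feedstock cost: 235 × 1300/1000 → $305.50.
Total = 223.30 + 305.50 + 31 = $559.80.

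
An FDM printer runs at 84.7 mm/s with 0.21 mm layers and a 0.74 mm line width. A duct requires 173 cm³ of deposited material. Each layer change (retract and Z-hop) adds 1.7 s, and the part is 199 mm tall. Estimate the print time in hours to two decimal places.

Bead cross-section: 0.21 × 0.74 → 0.1554 mm².
Toolpath length = 173 cm³ / 0.1554 mm² = 173000 / 0.1554 = 1113256.1 mm.
Extrusion time = 1113256.1 / 84.7 = 13143.5 s.
Layer count = ceil(199 / 0.21) = 948.
Layer-change overhead = 948 × 1.7 = 1611.6 s.
Total = 13143.5 + 1611.6 = 14755.1 s = 4.10 hours.

4.10 hours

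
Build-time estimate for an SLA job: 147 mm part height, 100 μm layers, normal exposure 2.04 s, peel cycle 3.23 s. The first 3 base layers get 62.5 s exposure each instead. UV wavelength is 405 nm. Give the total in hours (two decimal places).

2.20 hours

Number of layers: 147 / 0.1 → 1470 (rounded up).
Bottom layers = 3 × (62.5 + 3.23) = 197.19 s.
Normal layers = 1467 × (2.04 + 3.23) = 7731.09 s.
Total = 197.19 + 7731.09 = 7928.28 s = 2.20 hours.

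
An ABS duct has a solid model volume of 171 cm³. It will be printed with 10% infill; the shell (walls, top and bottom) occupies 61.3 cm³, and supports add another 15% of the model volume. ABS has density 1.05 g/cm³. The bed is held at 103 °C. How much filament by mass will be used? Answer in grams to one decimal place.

102.8 g

Infill region: 171 − 61.3 → 109.7 cm³.
Infill volume = 0.10 × 109.7, so 10.97 cm³.
Support = 0.15 × 171 = 25.65 cm³.
Total printed volume = 61.3 + 10.97 + 25.65, so 97.92 cm³.
Mass = 97.92 × 1.05 = 102.816 g.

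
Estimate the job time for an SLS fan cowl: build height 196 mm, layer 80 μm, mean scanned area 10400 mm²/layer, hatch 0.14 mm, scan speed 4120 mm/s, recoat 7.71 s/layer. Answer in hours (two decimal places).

17.52 hours

Layer count = ceil(196 / 0.08) = 2450.
Hatch length per layer: 10400 / 0.14 → 74285.7 mm.
Laser time per layer: 74285.7 / 4120 → 18.0305 s.
Time per layer: 18.0305 + 7.71 → 25.7405 s.
Build time = 2450 × 25.7405 = 63064.225 s = 17.52 hours.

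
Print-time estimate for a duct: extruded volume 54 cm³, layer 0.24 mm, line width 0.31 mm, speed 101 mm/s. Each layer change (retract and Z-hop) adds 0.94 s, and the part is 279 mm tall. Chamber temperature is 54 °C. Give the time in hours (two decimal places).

2.30 hours

Extrusion cross-section = 0.24 × 0.31 = 0.0744 mm².
Toolpath length = 54 cm³ / 0.0744 mm² = 54000 / 0.0744 = 725806.5 mm.
Extrusion time = 725806.5 / 101, so 7186.2 s.
Layers = ⌈279/0.24⌉ = 1163.
Z-hop total = 1163 × 0.94 = 1093.22 s.
Altogether 7186.2 + 1093.22 = 8279.42 s, i.e. 2.30 hours.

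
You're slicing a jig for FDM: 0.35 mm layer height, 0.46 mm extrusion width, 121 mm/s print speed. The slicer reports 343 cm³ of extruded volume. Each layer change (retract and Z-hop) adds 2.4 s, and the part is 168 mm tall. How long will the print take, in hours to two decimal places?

Extrusion cross-section: 0.35 × 0.46 → 0.161 mm².
Toolpath length = 343 cm³ / 0.161 mm² = 343000 / 0.161 = 2130434.8 mm.
Extrusion time: 2130434.8 / 121 → 17606.9 s.
Layers = ⌈168/0.35⌉ = 480.
Z-hop total: 480 × 2.4 → 1152 s.
Altogether 17606.9 + 1152 = 18758.9 s, i.e. 5.21 hours.

5.21 hours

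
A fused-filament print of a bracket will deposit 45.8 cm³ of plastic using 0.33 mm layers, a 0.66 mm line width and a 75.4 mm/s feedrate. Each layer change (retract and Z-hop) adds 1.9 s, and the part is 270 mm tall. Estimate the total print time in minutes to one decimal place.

Bead cross-section: 0.33 × 0.66 → 0.2178 mm².
Toolpath length = 45.8 cm³ / 0.2178 mm² = 45800 / 0.2178 = 210284.7 mm.
Extrusion time = 210284.7 / 75.4 = 2788.9 s.
Layer count = ceil(270 / 0.33) = 819.
Non-print overhead = 819 × 1.9 = 1556.1 s.
Total = 2788.9 + 1556.1 = 4345 s = 72.4 minutes.

72.4 minutes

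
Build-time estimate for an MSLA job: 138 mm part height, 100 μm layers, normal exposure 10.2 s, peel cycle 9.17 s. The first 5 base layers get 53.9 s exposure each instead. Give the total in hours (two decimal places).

Number of layers: 138 / 0.1 → 1380 (rounded up).
Bottom layers = 5 × (53.9 + 9.17), so 315.35 s.
Regular layers: 1375 × (10.2 + 9.17) → 26633.75 s.
Sum: 315.35 + 26633.75 = 26949.1 s → 7.49 hours.

7.49 hours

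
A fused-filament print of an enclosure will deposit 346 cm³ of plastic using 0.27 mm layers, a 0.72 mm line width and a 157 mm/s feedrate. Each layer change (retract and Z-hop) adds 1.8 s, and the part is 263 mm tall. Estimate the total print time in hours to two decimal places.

Extrusion cross-section: 0.27 × 0.72 → 0.1944 mm².
Total extruded path = 346000/0.1944 = 1779835.4 mm.
Extrusion time = 1779835.4 / 157 = 11336.5 s.
Layer count = ceil(263 / 0.27) = 975.
Z-hop total = 975 × 1.8, so 1755 s.
Total = 11336.5 + 1755 = 13091.5 s = 3.64 hours.

3.64 hours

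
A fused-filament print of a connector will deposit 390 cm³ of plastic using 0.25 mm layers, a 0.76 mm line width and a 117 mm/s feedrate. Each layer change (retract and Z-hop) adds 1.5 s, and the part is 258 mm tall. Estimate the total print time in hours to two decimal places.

Bead cross-section = 0.25 × 0.76, so 0.19 mm².
Total extruded path = 390000/0.19 = 2052631.6 mm.
Time extruding = 2052631.6 / 117 = 17543.9 s.
Layer count = ceil(258 / 0.25) = 1032.
Z-hop total: 1032 × 1.5 → 1548 s.
Total = 17543.9 + 1548 = 19091.9 s = 5.30 hours.

5.30 hours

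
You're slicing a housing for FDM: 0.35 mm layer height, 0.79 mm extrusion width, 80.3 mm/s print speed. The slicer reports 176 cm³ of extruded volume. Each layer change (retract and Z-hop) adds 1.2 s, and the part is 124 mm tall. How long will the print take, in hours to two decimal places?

2.32 hours

Bead cross-section = 0.35 × 0.79, so 0.2765 mm².
Total extruded path = 176000/0.2765 = 636528 mm.
Time extruding: 636528 / 80.3 → 7926.9 s.
Layers = ⌈124/0.35⌉ = 355.
Layer-change overhead = 355 × 1.2 = 426 s.
Altogether 7926.9 + 426 = 8352.9 s, i.e. 2.32 hours.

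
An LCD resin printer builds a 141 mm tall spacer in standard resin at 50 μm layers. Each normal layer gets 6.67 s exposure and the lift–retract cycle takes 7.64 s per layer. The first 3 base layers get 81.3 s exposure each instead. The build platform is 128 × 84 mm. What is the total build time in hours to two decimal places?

Layer count = ceil(141 / 0.05) = 2820.
Bottom layers = 3 × (81.3 + 7.64), so 266.82 s.
Normal layers = 2817 × (6.67 + 7.64), so 40311.27 s.
Sum: 266.82 + 40311.27 = 40578.09 s → 11.27 hours.

11.27 hours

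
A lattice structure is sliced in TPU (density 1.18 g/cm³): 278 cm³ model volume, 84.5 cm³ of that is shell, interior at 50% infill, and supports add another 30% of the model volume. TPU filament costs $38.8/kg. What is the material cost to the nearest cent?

Volume inside the shell = 278 − 84.5, so 193.5 cm³.
Deposited infill = 0.50 × 193.5, so 96.75 cm³.
Support = 0.30 × 278, so 83.4 cm³.
Total printed volume: 84.5 + 96.75 + 83.4 → 264.65 cm³.
Mass: 264.65 × 1.18 → 312.287 g.
At $38.8/kg: 312.287/1000 × 38.8 = $12.12.

$12.12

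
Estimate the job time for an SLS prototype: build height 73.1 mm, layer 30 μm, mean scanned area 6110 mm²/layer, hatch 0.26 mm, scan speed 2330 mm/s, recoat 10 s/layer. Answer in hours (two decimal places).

13.60 hours

Layer count = ceil(73.1 / 0.03) = 2437.
Scan path per layer: 6110 / 0.26 → 23500 mm.
Scan time per layer = 23500 / 2330, so 10.0858 s.
Time per layer = 10.0858 + 10 = 20.0858 s.
Total: 2437 × 20.0858 s = 48949.0946 s → 13.60 hours.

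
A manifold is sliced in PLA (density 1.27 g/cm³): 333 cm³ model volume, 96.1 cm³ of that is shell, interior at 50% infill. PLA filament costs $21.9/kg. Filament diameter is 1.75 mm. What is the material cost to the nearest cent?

$5.97

Interior volume = 333 − 96.1 = 236.9 cm³.
Deposited infill = 0.50 × 236.9 = 118.45 cm³.
Total extruded = 96.1 + 118.45 = 214.55 cm³.
Mass: 214.55 × 1.27 → 272.4785 g.
At $21.9/kg: 272.4785/1000 × 21.9 = $5.97.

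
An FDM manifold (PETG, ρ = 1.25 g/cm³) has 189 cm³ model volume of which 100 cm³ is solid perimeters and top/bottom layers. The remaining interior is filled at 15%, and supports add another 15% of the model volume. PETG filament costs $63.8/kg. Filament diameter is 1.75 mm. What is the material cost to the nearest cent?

Interior volume = 189 − 100 = 89 cm³.
Deposited infill = 0.15 × 89 = 13.35 cm³.
Support: 0.15 × 189 → 28.35 cm³.
Deposited volume = 100 + 13.35 + 28.35 = 141.7 cm³.
Mass: 141.7 × 1.25 → 177.125 g.
At $63.8/kg: 177.125/1000 × 63.8 = $11.30.

$11.30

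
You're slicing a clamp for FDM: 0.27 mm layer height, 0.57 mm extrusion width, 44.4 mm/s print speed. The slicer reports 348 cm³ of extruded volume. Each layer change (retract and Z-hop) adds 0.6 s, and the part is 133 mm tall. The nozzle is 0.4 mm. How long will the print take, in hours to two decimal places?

14.23 hours

Extrusion cross-section = 0.27 × 0.57 = 0.1539 mm².
Path length: 348000 mm³ / 0.1539 mm² → 2261208.6 mm.
Time extruding: 2261208.6 / 44.4 → 50928.1 s.
Number of layers: 133 / 0.27 → 493 (rounded up).
Z-hop total = 493 × 0.6, so 295.8 s.
Altogether 50928.1 + 295.8 = 51223.9 s, i.e. 14.23 hours.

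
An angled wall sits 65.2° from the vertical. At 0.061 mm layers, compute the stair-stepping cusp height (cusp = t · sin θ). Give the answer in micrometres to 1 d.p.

55.4 μm

sin(65.2°) = 0.9078, so cusp = 0.061 × 0.9078 = 0.055376 mm → 55.4 μm.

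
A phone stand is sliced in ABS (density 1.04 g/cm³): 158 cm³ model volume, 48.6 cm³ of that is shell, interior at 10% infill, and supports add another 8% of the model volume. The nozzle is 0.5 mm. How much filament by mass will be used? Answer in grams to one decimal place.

Infill region: 158 − 48.6 → 109.4 cm³.
Deposited infill: 0.10 × 109.4 → 10.94 cm³.
Support: 0.08 × 158 → 12.64 cm³.
Total printed volume: 48.6 + 10.94 + 12.64 → 72.18 cm³.
Mass = 72.18 × 1.04 = 75.0672 g.

75.1 g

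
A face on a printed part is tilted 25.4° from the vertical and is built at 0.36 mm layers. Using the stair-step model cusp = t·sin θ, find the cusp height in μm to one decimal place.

154.4 μm

sin(25.4°) = 0.4289, so cusp = 0.36 × 0.4289 = 0.154404 mm → 154.4 μm.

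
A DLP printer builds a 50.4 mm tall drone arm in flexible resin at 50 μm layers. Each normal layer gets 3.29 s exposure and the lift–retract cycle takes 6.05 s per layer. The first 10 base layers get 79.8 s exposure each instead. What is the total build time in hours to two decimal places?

2.83 hours

Layers = ⌈50.4/0.05⌉ = 1008.
Burn-in layers: 10 × (79.8 + 6.05) → 858.5 s.
Regular layers: 998 × (3.29 + 6.05) → 9321.32 s.
Sum: 858.5 + 9321.32 = 10179.82 s → 2.83 hours.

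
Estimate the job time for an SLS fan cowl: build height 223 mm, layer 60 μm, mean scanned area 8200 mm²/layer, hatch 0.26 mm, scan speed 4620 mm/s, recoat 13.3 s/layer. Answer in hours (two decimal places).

Number of layers: 223 / 0.06 → 3717 (rounded up).
Hatch length per layer: 8200 / 0.26 → 31538.5 mm.
Per-layer scan time = 31538.5 / 4620 = 6.8265 s.
Layer cycle = 6.8265 + 13.3 = 20.1265 s.
Build time = 3717 × 20.1265 = 74810.2005 s = 20.78 hours.

20.78 hours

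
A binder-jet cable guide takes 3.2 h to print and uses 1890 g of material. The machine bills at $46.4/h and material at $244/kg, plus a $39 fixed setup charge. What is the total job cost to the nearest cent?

Machine cost = 46.4 × 3.2, so $148.48.
Feedstock cost: 244 × 1890/1000 → $461.16.
Adding setup: 148.48 + 461.16 + 39 → $648.64.

$648.64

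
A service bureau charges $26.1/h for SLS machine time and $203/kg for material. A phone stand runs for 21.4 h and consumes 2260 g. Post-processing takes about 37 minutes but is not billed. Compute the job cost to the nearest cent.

$1017.32

Machine-time cost = 26.1 × 21.4 = $558.54.
Material cost: 203 × 2260/1000 → $458.78.
Total = 558.54 + 458.78 = $1017.32.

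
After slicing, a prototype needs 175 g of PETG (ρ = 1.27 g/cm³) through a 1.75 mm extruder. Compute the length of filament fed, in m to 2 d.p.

57.29 m

Volume = 175 g / 1.27 g·cm⁻³ = 137.7953 cm³ = 137795.3 mm³.
A = π r² = π × 0.875² = 2.4053 mm².
Length = 137795.3 / 2.4053 = 57288.2 mm = 57.29 m.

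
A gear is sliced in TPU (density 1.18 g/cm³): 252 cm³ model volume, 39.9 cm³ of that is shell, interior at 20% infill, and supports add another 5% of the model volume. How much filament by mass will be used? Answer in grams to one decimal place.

112.0 g

Infill region = 252 − 39.9, so 212.1 cm³.
Deposited infill = 0.20 × 212.1 = 42.42 cm³.
Support = 0.05 × 252 = 12.6 cm³.
Total extruded = 39.9 + 42.42 + 12.6, so 94.92 cm³.
Mass = 94.92 × 1.18, so 112.0056 g.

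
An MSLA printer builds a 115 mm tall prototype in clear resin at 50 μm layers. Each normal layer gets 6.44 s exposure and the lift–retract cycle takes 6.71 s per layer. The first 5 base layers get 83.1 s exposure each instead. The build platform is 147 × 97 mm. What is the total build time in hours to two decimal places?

8.51 hours

Layer count = ceil(115 / 0.05) = 2300.
Bottom layers = 5 × (83.1 + 6.71), so 449.05 s.
Remaining layers: 2295 × (6.44 + 6.71) → 30179.25 s.
Sum: 449.05 + 30179.25 = 30628.3 s → 8.51 hours.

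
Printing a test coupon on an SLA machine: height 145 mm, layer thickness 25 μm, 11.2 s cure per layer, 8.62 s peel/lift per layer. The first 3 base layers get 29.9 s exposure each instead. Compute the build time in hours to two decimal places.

31.95 hours

Layer count = ceil(145 / 0.025) = 5800.
Base layers = 3 × (29.9 + 8.62), so 115.56 s.
Normal layers = 5797 × (11.2 + 8.62), so 114896.54 s.
Sum: 115.56 + 114896.54 = 115012.1 s → 31.95 hours.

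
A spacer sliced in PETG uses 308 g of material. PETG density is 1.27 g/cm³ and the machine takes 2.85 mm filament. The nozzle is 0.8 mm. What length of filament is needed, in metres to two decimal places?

Extruded volume: 308/1.27 = 242.5197 cm³ (242519.7 mm³).
Cross-section of 2.85 mm filament: π·(2.85/2)² = 6.3794 mm².
L = V/A = 242519.7/6.3794 = 38016.07 mm → 38.02 m.

38.02 m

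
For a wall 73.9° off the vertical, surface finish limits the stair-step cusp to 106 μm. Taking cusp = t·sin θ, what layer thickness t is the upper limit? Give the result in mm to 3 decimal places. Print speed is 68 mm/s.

0.110 mm

t = h_c / sin θ = 0.106 / 0.9608 = 0.110 mm.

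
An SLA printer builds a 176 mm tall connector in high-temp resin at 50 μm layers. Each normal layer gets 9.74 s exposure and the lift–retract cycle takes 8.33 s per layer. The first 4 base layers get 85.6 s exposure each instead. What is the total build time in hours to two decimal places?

Number of layers: 176 / 0.05 → 3520 (rounded up).
Bottom layers: 4 × (85.6 + 8.33) → 375.72 s.
Regular layers = 3516 × (9.74 + 8.33), so 63534.12 s.
Total = 375.72 + 63534.12 = 63909.84 s = 17.75 hours.

17.75 hours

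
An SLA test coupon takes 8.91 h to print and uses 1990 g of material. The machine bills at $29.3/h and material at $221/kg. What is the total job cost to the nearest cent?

Machine cost = 29.3 × 8.91, so $261.063.
Feedstock cost: 221 × 1990/1000 → $439.79.
Total = 261.063 + 439.79 = 700.853 ≈ $700.85.

$700.85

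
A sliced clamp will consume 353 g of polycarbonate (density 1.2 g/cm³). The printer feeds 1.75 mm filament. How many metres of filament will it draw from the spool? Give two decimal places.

Volume = 353 g / 1.2 g·cm⁻³ = 294.1667 cm³ = 294166.7 mm³.
Cross-section of 1.75 mm filament: π·(1.75/2)² = 2.4053 mm².
L = V/A = 294166.7/2.4053 = 122299.38 mm → 122.30 m.

122.30 m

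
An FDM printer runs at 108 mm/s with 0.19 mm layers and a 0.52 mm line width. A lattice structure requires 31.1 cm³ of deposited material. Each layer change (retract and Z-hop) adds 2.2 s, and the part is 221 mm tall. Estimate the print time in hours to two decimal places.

1.52 hours

Extrusion cross-section = 0.19 × 0.52, so 0.0988 mm².
Total extruded path = 31100/0.0988 = 314777.3 mm.
Extrusion time = 314777.3 / 108, so 2914.6 s.
Layers = ⌈221/0.19⌉ = 1164.
Non-print overhead: 1164 × 2.2 → 2560.8 s.
Total = 2914.6 + 2560.8 = 5475.4 s = 1.52 hours.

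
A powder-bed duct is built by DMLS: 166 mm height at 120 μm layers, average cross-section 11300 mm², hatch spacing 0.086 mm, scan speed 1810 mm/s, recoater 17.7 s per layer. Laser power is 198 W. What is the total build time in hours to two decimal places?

Number of layers: 166 / 0.12 → 1384 (rounded up).
Per-layer scan distance: 11300 / 0.086 → 131395.3 mm.
Per-layer scan time: 131395.3 / 1810 → 72.5941 s.
Layer cycle: 72.5941 + 17.7 → 90.2941 s.
Total: 1384 × 90.2941 s = 124967.0344 s → 34.71 hours.

34.71 hours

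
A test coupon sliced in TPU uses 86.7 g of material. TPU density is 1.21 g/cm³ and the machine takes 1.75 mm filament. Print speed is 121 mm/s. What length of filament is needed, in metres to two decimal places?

Volume = 86.7 g / 1.21 g·cm⁻³ = 71.6529 cm³ = 71652.9 mm³.
A = π r² = π × 0.875² = 2.4053 mm².
L = V/A = 71652.9/2.4053 = 29789.59 mm → 29.79 m.

29.79 m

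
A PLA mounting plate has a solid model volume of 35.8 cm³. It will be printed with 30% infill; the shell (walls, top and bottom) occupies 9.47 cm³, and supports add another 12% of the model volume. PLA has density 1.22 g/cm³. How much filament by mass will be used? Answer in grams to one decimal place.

Infill region: 35.8 − 9.47 → 26.33 cm³.
Deposited infill = 0.30 × 26.33 = 7.899 cm³.
Support = 0.12 × 35.8, so 4.296 cm³.
Total printed volume: 9.47 + 7.899 + 4.296 → 21.665 cm³.
Mass: 21.665 × 1.22 → 26.4313 g.

26.4 g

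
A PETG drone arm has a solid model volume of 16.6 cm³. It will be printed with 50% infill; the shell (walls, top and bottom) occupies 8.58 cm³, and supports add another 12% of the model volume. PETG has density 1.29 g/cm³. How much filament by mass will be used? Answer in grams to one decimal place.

Infill region = 16.6 − 8.58 = 8.02 cm³.
Deposited infill = 0.50 × 8.02 = 4.01 cm³.
Support = 0.12 × 16.6 = 1.992 cm³.
Deposited volume = 8.58 + 4.01 + 1.992 = 14.582 cm³.
Mass = 14.582 × 1.29 = 18.81078 g.

18.8 g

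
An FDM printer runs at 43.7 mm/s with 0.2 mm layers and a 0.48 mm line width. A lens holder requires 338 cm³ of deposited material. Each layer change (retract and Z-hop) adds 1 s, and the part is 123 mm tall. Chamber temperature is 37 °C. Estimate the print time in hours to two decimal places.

Extrusion cross-section = 0.2 × 0.48 = 0.096 mm².
Path length: 338000 mm³ / 0.096 mm² → 3520833.3 mm.
Time extruding: 3520833.3 / 43.7 → 80568.3 s.
Layer count = ceil(123 / 0.2) = 615.
Layer-change overhead = 615 × 1 = 615 s.
Altogether 80568.3 + 615 = 81183.3 s, i.e. 22.55 hours.

22.55 hours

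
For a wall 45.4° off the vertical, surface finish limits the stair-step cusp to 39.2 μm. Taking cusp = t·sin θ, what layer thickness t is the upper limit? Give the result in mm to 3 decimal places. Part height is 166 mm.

Layer height = cusp / sin(45.4°) = 0.0392 / 0.7120 = 0.055 mm.

0.055 mm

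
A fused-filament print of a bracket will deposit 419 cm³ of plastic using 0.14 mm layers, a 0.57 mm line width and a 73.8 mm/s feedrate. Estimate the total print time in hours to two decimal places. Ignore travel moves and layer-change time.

Extrusion cross-section: 0.14 × 0.57 → 0.0798 mm².
Toolpath length = 419 cm³ / 0.0798 mm² = 419000 / 0.0798 = 5250626.6 mm.
Print-move time = 5250626.6 / 73.8 = 71146.7 s.
71146.7 s = 19.76 hours.

19.76 hours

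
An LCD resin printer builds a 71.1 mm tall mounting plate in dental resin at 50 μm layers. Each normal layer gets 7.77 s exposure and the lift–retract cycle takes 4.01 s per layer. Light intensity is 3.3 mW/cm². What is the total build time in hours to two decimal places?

4.65 hours

Layers = ⌈71.1/0.05⌉ = 1422.
Each layer takes = 7.77 + 4.01, so 11.78 s.
Build time: 1422 × 11.78 s = 16751.16 s, i.e. 4.65 hours.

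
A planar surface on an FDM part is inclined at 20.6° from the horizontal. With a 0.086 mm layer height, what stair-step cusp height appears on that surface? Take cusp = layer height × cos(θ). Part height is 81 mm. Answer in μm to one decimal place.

80.5 μm

Cusp = layer height × cos(20.6°) = 0.086 × 0.9361 = 0.080505 mm = 80.5 μm.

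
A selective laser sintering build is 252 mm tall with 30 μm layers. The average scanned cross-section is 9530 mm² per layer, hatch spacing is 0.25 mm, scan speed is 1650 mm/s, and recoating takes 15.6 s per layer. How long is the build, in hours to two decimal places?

Layer count = ceil(252 / 0.03) = 8400.
Scan path per layer = 9530 / 0.25 = 38120 mm.
Scan time per layer = 38120 / 1650, so 23.103 s.
Layer cycle = 23.103 + 15.6, so 38.703 s.
8400 layers × 38.703 s/layer = 325105.2 s, i.e. 90.31 hours.

90.31 hours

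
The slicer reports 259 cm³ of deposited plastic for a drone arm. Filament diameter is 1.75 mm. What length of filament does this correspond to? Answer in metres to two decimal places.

A = π r² = π × 0.875² = 2.4053 mm².
Length = 259 cm³ / 2.4053 mm² = 259000 / 2.4053 = 107678.88 mm = 107.68 m.

107.68 m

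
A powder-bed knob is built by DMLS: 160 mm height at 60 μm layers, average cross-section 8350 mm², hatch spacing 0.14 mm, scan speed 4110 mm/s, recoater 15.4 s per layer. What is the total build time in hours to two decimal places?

Number of layers: 160 / 0.06 → 2667 (rounded up).
Scan path per layer = 8350 / 0.14, so 59642.9 mm.
Scan time per layer = 59642.9 / 4110 = 14.5117 s.
Layer cycle = 14.5117 + 15.4, so 29.9117 s.
Total: 2667 × 29.9117 s = 79774.5039 s → 22.16 hours.

22.16 hours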